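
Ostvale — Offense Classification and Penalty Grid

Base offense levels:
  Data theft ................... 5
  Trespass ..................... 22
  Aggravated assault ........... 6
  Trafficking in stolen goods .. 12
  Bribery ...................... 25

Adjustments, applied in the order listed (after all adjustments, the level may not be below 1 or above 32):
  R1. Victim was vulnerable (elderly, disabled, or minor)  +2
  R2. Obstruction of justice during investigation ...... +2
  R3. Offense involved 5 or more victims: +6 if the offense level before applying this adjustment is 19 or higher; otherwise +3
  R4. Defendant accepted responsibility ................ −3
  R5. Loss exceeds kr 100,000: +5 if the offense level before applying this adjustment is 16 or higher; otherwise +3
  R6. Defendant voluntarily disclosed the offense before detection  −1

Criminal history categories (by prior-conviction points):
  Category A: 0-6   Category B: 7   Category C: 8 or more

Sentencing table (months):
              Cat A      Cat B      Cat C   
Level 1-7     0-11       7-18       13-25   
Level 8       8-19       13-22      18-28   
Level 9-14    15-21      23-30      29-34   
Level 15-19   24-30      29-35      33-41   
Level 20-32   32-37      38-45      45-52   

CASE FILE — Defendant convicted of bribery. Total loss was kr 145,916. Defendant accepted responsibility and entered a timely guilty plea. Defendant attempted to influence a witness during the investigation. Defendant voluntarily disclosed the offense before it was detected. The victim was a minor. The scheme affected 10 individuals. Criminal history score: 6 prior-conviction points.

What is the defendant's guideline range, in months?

Base offense level for bribery: 25.
R1 applies: 25 + 2 = 27.
R2 applies: 27 + 2 = 29.
R3 applies (level before this adjustment is 29 ≥ 19, so +6): 29 + 6 = 35.
R4 applies: 35 − 3 = 32.
R5 applies (level before this adjustment is 32 ≥ 16, so +5): 32 + 5 = 37.
R6 applies: 37 − 1 = 36.
Level 36 exceeds the maximum of 32; capped at 32.
Final offense level: 32.
Criminal history: 6 prior points → Category A (0-6).
Level 32 falls in the 20-32 band.
Grid: Level 20-32 × Category A = 32-37 months.

32-37 months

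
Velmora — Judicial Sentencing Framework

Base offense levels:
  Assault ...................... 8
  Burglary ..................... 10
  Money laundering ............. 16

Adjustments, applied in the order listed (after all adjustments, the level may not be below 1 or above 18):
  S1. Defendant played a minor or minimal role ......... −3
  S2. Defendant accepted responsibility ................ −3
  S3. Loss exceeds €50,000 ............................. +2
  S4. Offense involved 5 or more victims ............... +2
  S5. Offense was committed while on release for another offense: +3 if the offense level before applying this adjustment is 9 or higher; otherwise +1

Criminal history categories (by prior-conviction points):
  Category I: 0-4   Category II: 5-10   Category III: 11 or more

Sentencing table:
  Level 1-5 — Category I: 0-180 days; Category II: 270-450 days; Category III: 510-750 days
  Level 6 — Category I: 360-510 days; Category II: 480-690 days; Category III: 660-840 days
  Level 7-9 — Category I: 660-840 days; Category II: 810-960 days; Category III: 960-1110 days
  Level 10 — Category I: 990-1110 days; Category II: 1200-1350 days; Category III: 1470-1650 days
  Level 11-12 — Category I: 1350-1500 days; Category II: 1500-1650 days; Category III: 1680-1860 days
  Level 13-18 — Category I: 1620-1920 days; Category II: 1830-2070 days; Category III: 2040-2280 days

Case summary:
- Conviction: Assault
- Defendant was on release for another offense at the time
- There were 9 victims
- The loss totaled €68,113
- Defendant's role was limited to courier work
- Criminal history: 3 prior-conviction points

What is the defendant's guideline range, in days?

1350-1500 days

Base offense level for assault: 8.
S1 applies: 8 − 3 = 5.
S2 does not apply.
S3 applies: 5 + 2 = 7.
S4 applies: 7 + 2 = 9.
S5 applies (level before this adjustment is 9 ≥ 9, so +3): 9 + 3 = 12.
Final offense level: 12.
Criminal history: 3 prior points → Category I (0-4).
Level 12 falls in the 11-12 band.
Grid: Level 11-12 × Category I = 1350-1500 days.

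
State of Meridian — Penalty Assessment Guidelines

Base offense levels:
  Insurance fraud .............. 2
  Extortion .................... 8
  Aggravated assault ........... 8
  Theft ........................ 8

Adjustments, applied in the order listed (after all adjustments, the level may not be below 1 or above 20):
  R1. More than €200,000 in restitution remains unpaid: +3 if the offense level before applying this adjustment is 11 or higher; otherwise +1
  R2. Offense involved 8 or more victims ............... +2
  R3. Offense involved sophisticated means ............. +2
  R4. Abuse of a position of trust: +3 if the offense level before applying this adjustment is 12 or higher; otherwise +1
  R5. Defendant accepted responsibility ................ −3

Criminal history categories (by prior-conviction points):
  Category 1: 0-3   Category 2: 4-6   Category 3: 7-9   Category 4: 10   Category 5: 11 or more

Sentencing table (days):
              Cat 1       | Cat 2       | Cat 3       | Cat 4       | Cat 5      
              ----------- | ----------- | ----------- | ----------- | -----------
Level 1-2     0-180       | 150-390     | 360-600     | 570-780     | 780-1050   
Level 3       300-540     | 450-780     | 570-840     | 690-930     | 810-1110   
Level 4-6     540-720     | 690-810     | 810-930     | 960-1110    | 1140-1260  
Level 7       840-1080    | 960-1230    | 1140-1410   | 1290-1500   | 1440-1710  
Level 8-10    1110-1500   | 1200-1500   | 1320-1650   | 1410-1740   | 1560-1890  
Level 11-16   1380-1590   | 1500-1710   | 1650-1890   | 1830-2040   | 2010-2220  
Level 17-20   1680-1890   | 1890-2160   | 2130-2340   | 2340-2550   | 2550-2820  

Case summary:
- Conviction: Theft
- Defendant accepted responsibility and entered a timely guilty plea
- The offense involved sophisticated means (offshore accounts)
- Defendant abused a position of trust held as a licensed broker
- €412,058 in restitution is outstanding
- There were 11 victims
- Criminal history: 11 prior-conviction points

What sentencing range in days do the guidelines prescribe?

2010-2220 days

Base offense level for theft: 8.
R1 applies (level before this adjustment is 8 < 11, so +1): 8 + 1 = 9.
R2 applies: 9 + 2 = 11.
R3 applies: 11 + 2 = 13.
R4 applies (level before this adjustment is 13 ≥ 12, so +3): 13 + 3 = 16.
R5 applies: 16 − 3 = 13.
Final offense level: 13.
Criminal history: 11 prior points → Category 5 (11+).
Level 13 falls in the 11-16 band.
Grid: Level 11-16 × Category 5 = 2010-2220 days.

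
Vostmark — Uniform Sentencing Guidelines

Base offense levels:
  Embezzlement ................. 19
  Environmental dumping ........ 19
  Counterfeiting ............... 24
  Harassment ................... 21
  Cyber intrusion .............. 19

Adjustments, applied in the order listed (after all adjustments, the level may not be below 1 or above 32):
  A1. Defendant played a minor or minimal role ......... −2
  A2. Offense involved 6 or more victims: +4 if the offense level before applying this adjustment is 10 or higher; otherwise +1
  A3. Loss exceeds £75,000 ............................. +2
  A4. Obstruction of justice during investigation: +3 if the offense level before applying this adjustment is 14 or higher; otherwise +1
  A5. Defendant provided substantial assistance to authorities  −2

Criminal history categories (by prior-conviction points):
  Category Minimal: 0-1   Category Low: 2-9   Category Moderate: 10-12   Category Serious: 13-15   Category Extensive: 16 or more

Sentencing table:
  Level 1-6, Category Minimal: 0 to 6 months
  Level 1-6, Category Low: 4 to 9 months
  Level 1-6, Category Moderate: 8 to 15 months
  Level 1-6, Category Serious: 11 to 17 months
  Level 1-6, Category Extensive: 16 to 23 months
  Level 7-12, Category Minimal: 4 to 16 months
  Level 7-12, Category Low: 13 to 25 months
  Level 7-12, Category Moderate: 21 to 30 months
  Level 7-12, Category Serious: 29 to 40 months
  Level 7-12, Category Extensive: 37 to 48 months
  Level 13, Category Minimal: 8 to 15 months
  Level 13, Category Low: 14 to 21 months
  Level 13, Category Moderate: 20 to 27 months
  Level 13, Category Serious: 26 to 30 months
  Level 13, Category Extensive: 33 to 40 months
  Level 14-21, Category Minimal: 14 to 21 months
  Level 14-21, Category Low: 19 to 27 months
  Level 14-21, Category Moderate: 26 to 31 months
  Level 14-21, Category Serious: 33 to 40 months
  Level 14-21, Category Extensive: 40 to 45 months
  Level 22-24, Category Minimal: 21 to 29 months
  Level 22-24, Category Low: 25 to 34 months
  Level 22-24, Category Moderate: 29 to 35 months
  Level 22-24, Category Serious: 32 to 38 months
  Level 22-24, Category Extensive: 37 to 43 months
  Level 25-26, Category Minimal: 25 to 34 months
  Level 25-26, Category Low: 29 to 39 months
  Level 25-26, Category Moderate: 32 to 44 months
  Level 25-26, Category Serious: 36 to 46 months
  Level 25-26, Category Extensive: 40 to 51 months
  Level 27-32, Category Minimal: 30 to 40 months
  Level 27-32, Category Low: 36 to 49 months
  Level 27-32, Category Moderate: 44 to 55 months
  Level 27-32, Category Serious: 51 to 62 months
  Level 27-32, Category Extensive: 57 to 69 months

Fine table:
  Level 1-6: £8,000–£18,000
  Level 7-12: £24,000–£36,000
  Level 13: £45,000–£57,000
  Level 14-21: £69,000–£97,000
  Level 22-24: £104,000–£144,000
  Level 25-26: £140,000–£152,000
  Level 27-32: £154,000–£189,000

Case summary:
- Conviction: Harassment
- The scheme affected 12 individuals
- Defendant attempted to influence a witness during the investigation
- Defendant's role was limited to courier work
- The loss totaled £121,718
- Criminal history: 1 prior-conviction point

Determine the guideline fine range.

£154,000–£189,000

Base offense level for harassment: 21.
A1 applies: 21 − 2 = 19.
A2 applies (level before this adjustment is 19 ≥ 10, so +4): 19 + 4 = 23.
A3 applies: 23 + 2 = 25.
A4 applies (level before this adjustment is 25 ≥ 14, so +3): 25 + 3 = 28.
A5 does not apply.
Final offense level: 28.
Level 28 falls in the 27-32 band.
Fine table: Level 27-32 → £154,000–£189,000.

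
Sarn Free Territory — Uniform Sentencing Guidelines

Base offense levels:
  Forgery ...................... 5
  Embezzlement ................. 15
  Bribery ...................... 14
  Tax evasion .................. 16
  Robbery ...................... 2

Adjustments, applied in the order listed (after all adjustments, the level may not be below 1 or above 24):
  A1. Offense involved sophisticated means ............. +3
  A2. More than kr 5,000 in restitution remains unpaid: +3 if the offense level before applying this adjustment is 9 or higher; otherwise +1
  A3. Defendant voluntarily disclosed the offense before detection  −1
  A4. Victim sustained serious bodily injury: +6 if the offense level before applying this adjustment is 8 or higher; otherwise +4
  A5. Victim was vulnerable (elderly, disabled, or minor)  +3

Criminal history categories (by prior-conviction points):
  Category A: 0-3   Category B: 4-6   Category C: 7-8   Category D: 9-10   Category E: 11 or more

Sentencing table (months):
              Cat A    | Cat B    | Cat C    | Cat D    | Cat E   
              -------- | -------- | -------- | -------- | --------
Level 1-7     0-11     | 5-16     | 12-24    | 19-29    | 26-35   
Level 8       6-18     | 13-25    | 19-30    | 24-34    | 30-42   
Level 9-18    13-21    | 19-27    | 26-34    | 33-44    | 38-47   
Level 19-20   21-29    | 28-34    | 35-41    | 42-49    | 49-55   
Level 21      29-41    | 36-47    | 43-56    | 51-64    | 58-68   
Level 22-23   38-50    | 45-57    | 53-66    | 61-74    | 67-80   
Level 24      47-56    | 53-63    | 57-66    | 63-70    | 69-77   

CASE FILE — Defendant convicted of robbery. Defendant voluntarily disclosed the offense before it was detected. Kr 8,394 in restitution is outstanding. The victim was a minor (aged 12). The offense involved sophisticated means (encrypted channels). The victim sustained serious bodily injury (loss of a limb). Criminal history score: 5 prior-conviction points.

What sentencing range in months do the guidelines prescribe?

Base offense level for robbery: 2.
A1 applies: 2 + 3 = 5.
A2 applies (level before this adjustment is 5 < 9, so +1): 5 + 1 = 6.
A3 applies: 6 − 1 = 5.
A4 applies (level before this adjustment is 5 < 8, so +4): 5 + 4 = 9.
A5 applies: 9 + 3 = 12.
Final offense level: 12.
Criminal history: 5 prior points → Category B (4-6).
Level 12 falls in the 9-18 band.
Grid: Level 9-18 × Category B = 19-27 months.

19-27 months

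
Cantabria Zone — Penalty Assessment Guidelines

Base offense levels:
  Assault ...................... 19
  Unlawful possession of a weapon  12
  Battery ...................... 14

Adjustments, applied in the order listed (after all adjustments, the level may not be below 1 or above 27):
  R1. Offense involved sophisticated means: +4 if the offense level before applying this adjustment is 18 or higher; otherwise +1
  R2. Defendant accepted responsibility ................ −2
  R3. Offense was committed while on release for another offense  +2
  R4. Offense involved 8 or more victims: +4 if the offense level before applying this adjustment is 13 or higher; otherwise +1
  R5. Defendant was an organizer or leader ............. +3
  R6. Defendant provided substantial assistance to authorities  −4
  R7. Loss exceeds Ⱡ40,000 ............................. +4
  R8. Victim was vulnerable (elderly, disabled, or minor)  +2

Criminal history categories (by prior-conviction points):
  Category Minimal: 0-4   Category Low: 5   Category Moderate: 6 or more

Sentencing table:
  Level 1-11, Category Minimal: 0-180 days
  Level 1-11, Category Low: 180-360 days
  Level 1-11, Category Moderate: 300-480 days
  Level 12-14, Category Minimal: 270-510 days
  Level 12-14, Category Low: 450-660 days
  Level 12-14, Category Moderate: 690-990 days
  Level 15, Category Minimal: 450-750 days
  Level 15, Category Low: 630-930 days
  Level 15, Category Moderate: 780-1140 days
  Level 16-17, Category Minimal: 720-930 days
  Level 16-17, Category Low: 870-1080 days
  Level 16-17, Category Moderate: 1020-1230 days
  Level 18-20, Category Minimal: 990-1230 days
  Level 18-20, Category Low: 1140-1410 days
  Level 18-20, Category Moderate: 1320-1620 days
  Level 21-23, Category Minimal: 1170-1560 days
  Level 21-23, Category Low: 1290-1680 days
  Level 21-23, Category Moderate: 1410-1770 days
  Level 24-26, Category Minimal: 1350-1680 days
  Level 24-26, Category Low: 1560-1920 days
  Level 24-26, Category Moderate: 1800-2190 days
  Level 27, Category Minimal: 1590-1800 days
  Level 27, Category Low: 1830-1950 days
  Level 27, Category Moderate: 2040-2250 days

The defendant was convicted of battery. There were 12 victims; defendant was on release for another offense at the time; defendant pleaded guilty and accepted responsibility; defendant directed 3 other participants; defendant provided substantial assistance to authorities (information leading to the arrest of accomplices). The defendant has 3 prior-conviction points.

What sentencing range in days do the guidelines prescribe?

720-930 days

Base offense level for battery: 14.
R2 applies: 14 − 2 = 12.
R3 applies: 12 + 2 = 14.
R4 applies (level before this adjustment is 14 ≥ 13, so +4): 14 + 4 = 18.
R5 applies: 18 + 3 = 21.
R6 applies: 21 − 4 = 17.
R7 does not apply.
Final offense level: 17.
Criminal history: 3 prior points → Category Minimal (0-4).
Level 17 falls in the 16-17 band.
Grid: Level 16-17 × Category Minimal = 720-930 days.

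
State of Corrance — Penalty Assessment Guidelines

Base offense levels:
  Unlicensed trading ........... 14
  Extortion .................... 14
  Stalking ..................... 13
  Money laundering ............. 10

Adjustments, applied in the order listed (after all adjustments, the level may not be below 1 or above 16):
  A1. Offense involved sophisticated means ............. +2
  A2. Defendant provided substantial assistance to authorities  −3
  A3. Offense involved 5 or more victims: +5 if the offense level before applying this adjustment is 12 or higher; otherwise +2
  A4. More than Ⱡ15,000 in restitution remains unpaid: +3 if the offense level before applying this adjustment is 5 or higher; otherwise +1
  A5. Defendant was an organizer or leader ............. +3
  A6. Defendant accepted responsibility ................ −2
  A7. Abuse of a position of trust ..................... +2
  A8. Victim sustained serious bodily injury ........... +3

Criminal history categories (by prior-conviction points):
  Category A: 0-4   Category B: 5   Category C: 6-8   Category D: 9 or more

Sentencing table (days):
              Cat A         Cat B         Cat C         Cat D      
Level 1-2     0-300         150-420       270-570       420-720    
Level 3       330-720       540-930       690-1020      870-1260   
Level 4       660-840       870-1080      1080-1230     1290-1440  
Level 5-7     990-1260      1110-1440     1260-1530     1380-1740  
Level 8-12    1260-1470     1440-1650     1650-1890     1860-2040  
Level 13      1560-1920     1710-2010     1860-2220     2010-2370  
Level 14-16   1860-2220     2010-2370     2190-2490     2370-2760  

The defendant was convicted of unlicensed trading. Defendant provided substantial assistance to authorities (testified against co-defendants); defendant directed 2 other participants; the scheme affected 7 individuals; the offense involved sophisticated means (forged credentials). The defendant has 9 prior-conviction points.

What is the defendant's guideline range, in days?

Base offense level for unlicensed trading: 14.
A1 applies: 14 + 2 = 16.
A2 applies: 16 − 3 = 13.
A3 applies (level before this adjustment is 13 ≥ 12, so +5): 13 + 5 = 18.
A5 applies: 18 + 3 = 21.
Level 21 exceeds the maximum of 16; capped at 16.
Final offense level: 16.
Criminal history: 9 prior points → Category D (9+).
Level 16 falls in the 14-16 band.
Grid: Level 14-16 × Category D = 2370-2760 days.

2370-2760 days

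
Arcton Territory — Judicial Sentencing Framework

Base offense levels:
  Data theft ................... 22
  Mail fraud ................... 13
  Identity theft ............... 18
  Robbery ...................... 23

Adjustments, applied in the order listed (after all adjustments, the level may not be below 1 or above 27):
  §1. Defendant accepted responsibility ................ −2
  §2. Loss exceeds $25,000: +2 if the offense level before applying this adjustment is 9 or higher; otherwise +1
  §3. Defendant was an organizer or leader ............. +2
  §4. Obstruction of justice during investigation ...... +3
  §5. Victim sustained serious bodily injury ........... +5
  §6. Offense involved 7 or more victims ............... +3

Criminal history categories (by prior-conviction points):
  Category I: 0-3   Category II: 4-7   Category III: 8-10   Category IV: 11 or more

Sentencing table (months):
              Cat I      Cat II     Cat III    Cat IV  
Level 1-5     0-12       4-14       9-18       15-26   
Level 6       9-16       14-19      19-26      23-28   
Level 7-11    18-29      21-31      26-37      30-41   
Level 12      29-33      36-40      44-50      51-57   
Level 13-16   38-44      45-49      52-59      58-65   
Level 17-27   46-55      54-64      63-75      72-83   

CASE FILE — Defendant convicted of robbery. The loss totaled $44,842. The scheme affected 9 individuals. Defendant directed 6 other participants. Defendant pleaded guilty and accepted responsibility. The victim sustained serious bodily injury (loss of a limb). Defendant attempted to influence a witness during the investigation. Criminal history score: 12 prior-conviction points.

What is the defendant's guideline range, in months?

72-83 months

Base offense level for robbery: 23.
§1 applies: 23 − 2 = 21.
§2 applies (level before this adjustment is 21 ≥ 9, so +2): 21 + 2 = 23.
§3 applies: 23 + 2 = 25.
§4 applies: 25 + 3 = 28.
§5 applies: 28 + 5 = 33.
§6 applies: 33 + 3 = 36.
Level 36 exceeds the maximum of 27; capped at 27.
Final offense level: 27.
Criminal history: 12 prior points → Category IV (11+).
Level 27 falls in the 17-27 band.
Grid: Level 17-27 × Category IV = 72-83 months.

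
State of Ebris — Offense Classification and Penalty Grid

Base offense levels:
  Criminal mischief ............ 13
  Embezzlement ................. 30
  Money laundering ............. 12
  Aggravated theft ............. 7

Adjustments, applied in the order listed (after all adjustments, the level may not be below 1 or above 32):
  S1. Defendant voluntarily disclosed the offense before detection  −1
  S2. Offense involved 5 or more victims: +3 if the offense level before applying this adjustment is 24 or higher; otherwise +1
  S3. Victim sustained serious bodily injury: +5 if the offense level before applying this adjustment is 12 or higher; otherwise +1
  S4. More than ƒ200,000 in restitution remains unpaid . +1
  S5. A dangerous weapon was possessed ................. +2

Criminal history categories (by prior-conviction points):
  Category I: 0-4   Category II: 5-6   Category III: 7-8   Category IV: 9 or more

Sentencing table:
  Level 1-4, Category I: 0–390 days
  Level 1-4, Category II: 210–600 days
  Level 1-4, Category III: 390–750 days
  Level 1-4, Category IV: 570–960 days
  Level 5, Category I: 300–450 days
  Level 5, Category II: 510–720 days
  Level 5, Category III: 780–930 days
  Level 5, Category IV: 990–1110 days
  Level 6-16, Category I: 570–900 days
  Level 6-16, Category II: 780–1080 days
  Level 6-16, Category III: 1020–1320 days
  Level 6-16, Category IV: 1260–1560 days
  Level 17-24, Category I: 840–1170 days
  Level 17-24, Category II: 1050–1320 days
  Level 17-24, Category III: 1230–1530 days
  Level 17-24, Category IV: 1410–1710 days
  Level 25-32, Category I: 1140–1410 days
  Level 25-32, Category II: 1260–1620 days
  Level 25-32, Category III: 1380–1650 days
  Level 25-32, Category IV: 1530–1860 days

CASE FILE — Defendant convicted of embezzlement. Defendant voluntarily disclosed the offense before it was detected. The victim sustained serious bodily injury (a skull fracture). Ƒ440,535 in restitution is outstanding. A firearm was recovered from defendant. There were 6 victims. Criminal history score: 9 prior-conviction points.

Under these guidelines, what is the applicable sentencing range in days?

Base offense level for embezzlement: 30.
S1 applies: 30 − 1 = 29.
S2 applies (level before this adjustment is 29 ≥ 24, so +3): 29 + 3 = 32.
S3 applies (level before this adjustment is 32 ≥ 12, so +5): 32 + 5 = 37.
S4 applies: 37 + 1 = 38.
S5 applies: 38 + 2 = 40.
Level 40 exceeds the maximum of 32; capped at 32.
Final offense level: 32.
Criminal history: 9 prior points → Category IV (9+).
Level 32 falls in the 25-32 band.
Grid: Level 25-32 × Category IV = 1530-1860 days.

1530-1860 days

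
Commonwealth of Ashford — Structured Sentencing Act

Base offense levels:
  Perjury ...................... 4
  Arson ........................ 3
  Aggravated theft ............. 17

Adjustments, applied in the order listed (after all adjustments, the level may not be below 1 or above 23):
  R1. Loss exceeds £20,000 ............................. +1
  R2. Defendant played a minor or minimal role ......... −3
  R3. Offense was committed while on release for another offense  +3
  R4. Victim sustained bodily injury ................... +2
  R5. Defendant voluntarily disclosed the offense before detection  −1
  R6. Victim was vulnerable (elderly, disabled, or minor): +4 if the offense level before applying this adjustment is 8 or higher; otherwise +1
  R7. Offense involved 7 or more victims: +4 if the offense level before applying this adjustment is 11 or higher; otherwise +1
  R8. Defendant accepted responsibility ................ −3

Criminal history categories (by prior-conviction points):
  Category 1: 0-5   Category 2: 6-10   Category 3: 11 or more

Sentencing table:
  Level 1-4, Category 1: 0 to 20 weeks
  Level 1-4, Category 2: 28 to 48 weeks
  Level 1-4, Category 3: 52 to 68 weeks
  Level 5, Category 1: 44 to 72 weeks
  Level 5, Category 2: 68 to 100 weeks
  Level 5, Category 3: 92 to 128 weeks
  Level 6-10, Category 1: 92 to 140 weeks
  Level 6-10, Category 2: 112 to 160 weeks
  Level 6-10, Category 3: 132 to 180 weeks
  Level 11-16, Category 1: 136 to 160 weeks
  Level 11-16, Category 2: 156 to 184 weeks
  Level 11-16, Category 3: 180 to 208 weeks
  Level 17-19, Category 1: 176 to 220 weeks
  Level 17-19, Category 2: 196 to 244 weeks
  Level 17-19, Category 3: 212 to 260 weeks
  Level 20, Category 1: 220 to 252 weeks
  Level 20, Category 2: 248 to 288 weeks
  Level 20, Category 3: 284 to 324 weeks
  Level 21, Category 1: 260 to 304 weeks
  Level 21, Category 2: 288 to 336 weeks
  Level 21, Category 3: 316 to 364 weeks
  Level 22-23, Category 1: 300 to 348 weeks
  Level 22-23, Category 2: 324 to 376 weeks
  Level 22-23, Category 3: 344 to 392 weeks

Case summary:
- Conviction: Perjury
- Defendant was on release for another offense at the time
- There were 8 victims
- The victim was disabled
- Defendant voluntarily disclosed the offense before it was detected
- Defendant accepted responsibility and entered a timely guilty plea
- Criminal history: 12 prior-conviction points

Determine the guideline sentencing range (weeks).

92-128 weeks

Base offense level for perjury: 4.
R1 does not apply.
R3 applies: 4 + 3 = 7.
R4 does not apply.
R5 applies: 7 − 1 = 6.
R6 applies (level before this adjustment is 6 < 8, so +1): 6 + 1 = 7.
R7 applies (level before this adjustment is 7 < 11, so +1): 7 + 1 = 8.
R8 applies: 8 − 3 = 5.
Final offense level: 5.
Criminal history: 12 prior points → Category 3 (11+).
Level 5 falls in the 5 band.
Grid: Level 5 × Category 3 = 92-128 weeks.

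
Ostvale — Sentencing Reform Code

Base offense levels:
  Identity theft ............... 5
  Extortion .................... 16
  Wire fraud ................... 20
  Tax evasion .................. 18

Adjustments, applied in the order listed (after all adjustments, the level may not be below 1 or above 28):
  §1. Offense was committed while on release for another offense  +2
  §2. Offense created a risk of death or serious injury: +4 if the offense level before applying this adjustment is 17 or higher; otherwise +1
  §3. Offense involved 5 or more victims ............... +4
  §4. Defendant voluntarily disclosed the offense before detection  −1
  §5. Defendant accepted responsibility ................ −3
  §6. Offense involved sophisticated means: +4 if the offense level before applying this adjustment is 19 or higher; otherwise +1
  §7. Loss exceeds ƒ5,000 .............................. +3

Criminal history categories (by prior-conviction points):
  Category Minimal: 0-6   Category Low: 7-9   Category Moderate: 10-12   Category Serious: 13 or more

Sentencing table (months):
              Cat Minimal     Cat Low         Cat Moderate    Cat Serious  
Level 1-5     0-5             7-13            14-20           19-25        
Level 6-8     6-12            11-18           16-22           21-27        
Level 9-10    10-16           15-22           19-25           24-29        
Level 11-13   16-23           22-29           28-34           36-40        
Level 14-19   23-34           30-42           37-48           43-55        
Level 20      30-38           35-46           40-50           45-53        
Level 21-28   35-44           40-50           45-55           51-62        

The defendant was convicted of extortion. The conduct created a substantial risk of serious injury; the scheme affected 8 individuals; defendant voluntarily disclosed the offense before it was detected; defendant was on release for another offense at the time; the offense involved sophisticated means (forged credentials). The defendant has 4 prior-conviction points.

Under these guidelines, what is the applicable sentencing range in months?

Base offense level for extortion: 16.
§1 applies: 16 + 2 = 18.
§2 applies (level before this adjustment is 18 ≥ 17, so +4): 18 + 4 = 22.
§3 applies: 22 + 4 = 26.
§4 applies: 26 − 1 = 25.
§6 applies (level before this adjustment is 25 ≥ 19, so +4): 25 + 4 = 29.
Level 29 exceeds the maximum of 28; capped at 28.
Final offense level: 28.
Criminal history: 4 prior points → Category Minimal (0-6).
Level 28 falls in the 21-28 band.
Grid: Level 21-28 × Category Minimal = 35-44 months.

35-44 months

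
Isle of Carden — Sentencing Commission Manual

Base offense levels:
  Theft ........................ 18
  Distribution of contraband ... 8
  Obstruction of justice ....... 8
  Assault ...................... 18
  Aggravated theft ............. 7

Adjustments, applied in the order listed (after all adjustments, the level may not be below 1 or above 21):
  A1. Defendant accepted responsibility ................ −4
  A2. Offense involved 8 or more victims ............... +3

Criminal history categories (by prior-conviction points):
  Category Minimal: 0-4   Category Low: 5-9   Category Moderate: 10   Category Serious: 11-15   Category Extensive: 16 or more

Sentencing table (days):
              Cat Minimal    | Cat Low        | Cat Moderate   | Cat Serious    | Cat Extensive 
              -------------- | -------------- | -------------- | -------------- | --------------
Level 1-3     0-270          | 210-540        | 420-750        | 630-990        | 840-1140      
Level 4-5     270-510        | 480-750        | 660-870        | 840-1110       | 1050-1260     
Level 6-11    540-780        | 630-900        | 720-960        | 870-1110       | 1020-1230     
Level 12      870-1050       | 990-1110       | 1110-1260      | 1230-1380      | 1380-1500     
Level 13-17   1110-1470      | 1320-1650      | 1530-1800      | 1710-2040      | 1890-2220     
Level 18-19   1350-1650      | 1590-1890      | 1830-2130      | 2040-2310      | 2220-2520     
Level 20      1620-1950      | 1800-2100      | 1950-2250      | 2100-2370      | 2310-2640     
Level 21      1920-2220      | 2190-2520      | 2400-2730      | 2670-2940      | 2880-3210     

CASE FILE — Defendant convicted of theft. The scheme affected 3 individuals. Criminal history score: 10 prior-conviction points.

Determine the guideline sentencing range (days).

Base offense level for theft: 18.
Final offense level: 18.
Criminal history: 10 prior points → Category Moderate (10).
Level 18 falls in the 18-19 band.
Grid: Level 18-19 × Category Moderate = 1830-2130 days.

1830-2130 days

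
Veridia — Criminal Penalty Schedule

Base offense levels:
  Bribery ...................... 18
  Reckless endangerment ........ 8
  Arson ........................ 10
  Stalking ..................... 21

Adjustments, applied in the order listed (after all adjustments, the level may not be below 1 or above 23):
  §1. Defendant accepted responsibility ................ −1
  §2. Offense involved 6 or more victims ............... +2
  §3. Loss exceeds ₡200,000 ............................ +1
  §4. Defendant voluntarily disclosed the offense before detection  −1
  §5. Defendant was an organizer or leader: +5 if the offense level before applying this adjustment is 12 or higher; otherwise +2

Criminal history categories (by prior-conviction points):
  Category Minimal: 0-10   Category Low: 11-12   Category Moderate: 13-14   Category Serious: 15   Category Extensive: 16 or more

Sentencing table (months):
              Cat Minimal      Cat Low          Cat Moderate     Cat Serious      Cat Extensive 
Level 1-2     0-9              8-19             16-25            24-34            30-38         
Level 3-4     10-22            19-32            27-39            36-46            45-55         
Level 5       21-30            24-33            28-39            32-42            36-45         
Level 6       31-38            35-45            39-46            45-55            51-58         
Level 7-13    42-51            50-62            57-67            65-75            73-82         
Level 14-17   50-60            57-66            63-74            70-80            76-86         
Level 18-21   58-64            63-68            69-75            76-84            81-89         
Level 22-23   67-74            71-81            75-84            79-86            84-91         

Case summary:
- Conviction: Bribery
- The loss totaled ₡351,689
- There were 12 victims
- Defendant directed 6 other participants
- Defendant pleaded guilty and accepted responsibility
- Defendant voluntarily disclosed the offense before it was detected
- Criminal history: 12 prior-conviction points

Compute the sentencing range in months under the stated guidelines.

71-81 months

Base offense level for bribery: 18.
§1 applies: 18 − 1 = 17.
§2 applies: 17 + 2 = 19.
§3 applies: 19 + 1 = 20.
§4 applies: 20 − 1 = 19.
§5 applies (level before this adjustment is 19 ≥ 12, so +5): 19 + 5 = 24.
Level 24 exceeds the maximum of 23; capped at 23.
Final offense level: 23.
Criminal history: 12 prior points → Category Low (11-12).
Level 23 falls in the 22-23 band.
Grid: Level 22-23 × Category Low = 71-81 months.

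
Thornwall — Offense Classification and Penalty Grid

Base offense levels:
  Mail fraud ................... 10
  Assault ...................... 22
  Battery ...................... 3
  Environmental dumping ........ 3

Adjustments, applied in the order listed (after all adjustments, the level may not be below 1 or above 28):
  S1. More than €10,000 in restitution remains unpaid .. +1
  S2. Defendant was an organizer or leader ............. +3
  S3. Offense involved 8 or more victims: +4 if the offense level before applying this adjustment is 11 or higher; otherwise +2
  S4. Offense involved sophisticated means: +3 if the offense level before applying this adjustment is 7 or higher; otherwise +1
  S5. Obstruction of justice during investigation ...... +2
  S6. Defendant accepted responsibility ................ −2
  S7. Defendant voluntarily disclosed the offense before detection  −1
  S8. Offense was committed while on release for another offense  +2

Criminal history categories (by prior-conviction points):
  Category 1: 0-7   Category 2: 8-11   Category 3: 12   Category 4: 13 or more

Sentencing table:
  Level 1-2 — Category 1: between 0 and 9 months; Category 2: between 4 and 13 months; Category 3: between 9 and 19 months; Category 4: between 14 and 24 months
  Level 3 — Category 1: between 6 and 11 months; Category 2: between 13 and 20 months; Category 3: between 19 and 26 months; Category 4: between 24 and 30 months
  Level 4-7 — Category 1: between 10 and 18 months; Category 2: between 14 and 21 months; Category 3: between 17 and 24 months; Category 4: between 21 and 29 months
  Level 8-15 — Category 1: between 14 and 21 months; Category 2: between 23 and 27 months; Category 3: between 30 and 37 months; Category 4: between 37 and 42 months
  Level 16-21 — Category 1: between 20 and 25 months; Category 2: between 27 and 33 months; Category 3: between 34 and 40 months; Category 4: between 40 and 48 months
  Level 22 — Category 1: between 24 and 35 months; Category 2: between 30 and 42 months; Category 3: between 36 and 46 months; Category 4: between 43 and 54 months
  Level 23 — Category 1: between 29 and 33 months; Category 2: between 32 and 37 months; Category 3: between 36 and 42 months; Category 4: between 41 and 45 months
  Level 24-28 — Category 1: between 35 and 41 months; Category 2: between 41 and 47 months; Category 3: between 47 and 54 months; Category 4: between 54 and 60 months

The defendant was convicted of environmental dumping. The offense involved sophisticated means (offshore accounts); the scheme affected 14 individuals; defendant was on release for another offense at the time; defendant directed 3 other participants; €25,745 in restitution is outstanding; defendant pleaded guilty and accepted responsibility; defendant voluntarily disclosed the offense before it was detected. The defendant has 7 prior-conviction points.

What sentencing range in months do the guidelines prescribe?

14-21 months

Base offense level for environmental dumping: 3.
S1 applies: 3 + 1 = 4.
S2 applies: 4 + 3 = 7.
S3 applies (level before this adjustment is 7 < 11, so +2): 7 + 2 = 9.
S4 applies (level before this adjustment is 9 ≥ 7, so +3): 9 + 3 = 12.
S5 does not apply.
S6 applies: 12 − 2 = 10.
S7 applies: 10 − 1 = 9.
S8 applies: 9 + 2 = 11.
Final offense level: 11.
Criminal history: 7 prior points → Category 1 (0-7).
Level 11 falls in the 8-15 band.
Grid: Level 8-15 × Category 1 = 14-21 months.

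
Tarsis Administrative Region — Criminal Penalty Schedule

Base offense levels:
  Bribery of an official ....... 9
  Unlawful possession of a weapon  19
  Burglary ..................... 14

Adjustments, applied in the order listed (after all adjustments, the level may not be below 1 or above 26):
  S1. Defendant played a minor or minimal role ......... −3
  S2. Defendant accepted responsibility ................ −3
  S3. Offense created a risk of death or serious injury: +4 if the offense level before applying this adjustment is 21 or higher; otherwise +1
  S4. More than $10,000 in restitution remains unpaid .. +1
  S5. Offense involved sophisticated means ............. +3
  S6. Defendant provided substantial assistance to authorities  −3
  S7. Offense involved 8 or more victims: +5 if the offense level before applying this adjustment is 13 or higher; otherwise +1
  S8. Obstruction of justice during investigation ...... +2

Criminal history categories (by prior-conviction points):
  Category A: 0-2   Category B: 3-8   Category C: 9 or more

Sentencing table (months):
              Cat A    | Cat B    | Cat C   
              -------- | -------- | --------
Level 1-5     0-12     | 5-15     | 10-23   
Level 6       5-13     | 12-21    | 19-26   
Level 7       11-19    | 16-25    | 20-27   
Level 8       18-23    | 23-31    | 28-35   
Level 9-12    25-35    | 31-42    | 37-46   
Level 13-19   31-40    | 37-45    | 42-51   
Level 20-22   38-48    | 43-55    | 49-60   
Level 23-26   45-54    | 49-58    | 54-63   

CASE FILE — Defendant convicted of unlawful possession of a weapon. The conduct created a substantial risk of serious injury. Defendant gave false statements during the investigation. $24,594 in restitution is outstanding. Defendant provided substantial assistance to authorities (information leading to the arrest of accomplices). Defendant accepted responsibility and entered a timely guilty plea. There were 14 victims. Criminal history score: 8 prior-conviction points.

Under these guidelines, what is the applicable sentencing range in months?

Base offense level for unlawful possession of a weapon: 19.
S1 does not apply.
S2 applies: 19 − 3 = 16.
S3 applies (level before this adjustment is 16 < 21, so +1): 16 + 1 = 17.
S4 applies: 17 + 1 = 18.
S5 does not apply.
S6 applies: 18 − 3 = 15.
S7 applies (level before this adjustment is 15 ≥ 13, so +5): 15 + 5 = 20.
S8 applies: 20 + 2 = 22.
Final offense level: 22.
Criminal history: 8 prior points → Category B (3-8).
Level 22 falls in the 20-22 band.
Grid: Level 20-22 × Category B = 43-55 months.

43-55 months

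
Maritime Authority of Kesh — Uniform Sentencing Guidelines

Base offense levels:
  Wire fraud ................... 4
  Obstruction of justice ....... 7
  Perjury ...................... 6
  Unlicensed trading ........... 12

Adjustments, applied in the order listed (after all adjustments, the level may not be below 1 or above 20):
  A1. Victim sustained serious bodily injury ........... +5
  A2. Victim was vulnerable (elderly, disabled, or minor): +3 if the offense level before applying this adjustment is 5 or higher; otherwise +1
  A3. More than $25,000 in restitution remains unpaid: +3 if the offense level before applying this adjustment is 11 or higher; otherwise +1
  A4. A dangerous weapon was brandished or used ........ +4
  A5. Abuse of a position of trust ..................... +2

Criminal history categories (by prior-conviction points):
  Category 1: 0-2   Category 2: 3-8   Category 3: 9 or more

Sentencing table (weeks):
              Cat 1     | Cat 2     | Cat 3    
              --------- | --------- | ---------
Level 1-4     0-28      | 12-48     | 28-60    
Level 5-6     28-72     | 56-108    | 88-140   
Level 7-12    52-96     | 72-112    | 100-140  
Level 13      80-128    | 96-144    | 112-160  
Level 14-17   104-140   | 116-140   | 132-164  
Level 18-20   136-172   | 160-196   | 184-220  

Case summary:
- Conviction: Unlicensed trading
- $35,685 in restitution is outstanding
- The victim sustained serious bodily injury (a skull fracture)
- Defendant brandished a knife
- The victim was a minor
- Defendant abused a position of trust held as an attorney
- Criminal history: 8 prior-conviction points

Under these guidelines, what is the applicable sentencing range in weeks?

160-196 weeks

Base offense level for unlicensed trading: 12.
A1 applies: 12 + 5 = 17.
A2 applies (level before this adjustment is 17 ≥ 5, so +3): 17 + 3 = 20.
A3 applies (level before this adjustment is 20 ≥ 11, so +3): 20 + 3 = 23.
A4 applies: 23 + 4 = 27.
A5 applies: 27 + 2 = 29.
Level 29 exceeds the maximum of 20; capped at 20.
Final offense level: 20.
Criminal history: 8 prior points → Category 2 (3-8).
Level 20 falls in the 18-20 band.
Grid: Level 18-20 × Category 2 = 160-196 weeks.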